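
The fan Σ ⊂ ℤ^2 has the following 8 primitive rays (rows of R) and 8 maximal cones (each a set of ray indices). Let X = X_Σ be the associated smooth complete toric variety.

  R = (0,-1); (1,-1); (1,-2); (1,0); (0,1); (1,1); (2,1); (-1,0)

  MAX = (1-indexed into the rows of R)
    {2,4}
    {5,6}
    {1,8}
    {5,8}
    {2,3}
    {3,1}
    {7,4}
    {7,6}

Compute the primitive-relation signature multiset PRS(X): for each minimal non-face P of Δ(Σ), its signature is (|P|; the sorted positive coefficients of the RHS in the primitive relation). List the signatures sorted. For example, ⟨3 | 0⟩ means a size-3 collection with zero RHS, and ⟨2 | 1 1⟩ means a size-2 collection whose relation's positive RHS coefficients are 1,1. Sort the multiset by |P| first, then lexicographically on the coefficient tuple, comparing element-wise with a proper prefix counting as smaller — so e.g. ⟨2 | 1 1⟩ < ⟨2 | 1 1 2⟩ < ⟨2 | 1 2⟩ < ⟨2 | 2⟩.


Σ has 20 primitive collections:

  P = {1,5}:  v_{1} + v_{5} = 0  →  sig = ⟨2 | 0⟩
  P = {4,8}:  v_{4} + v_{8} = 0  →  sig = ⟨2 | 0⟩
  P = {1,2}:  v_{1} + v_{2} = v_{3}  →  sig = ⟨2 | 1⟩
  P = {1,4}:  v_{1} + v_{4} = v_{2}  →  sig = ⟨2 | 1⟩
  P = {1,6}:  v_{1} + v_{6} = v_{4}  →  sig = ⟨2 | 1⟩
  P = {2,5}:  v_{2} + v_{5} = v_{4}  →  sig = ⟨2 | 1⟩
  P = {2,8}:  v_{2} + v_{8} = v_{1}  →  sig = ⟨2 | 1⟩
  P = {3,5}:  v_{3} + v_{5} = v_{2}  →  sig = ⟨2 | 1⟩
  P = {4,5}:  v_{4} + v_{5} = v_{6}  →  sig = ⟨2 | 1⟩
  P = {4,6}:  v_{4} + v_{6} = v_{7}  →  sig = ⟨2 | 1⟩
  P = {6,8}:  v_{6} + v_{8} = v_{5}  →  sig = ⟨2 | 1⟩
  P = {7,8}:  v_{7} + v_{8} = v_{6}  →  sig = ⟨2 | 1⟩
  P = {3,6}:  v_{3} + v_{6} = v_{2} + v_{4}  →  sig = ⟨2 | 1 1⟩
  P = {3,7}:  v_{3} + v_{7} = v_{2} + 2·v_{4}  →  sig = ⟨2 | 1 2⟩
  P = {1,7}:  v_{1} + v_{7} = 2·v_{4}  →  sig = ⟨2 | 2⟩
  P = {2,6}:  v_{2} + v_{6} = 2·v_{4}  →  sig = ⟨2 | 2⟩
  P = {3,4}:  v_{3} + v_{4} = 2·v_{2}  →  sig = ⟨2 | 2⟩
  P = {3,8}:  v_{3} + v_{8} = 2·v_{1}  →  sig = ⟨2 | 2⟩
  P = {5,7}:  v_{5} + v_{7} = 2·v_{6}  →  sig = ⟨2 | 2⟩
  P = {2,7}:  v_{2} + v_{7} = 3·v_{4}  →  sig = ⟨2 | 3⟩

Hence PRS(X_Σ) =
{ ⟨2 | 0⟩ ×2,  ⟨2 | 1⟩ ×10,  ⟨2 | 1 1⟩,  ⟨2 | 1 2⟩,  ⟨2 | 2⟩ ×5,  ⟨2 | 3⟩ }


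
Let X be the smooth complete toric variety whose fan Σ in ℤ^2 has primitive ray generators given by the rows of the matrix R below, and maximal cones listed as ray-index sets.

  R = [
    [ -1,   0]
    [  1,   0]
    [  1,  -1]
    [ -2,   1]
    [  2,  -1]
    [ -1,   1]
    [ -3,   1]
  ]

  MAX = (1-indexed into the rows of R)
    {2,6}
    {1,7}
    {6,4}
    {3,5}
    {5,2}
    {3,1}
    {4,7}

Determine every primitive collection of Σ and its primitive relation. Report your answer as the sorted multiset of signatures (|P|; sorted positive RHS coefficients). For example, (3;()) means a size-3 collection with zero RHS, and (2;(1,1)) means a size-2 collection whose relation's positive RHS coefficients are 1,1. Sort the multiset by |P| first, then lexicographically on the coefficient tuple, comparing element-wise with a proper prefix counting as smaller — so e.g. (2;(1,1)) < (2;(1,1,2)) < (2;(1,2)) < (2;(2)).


Σ has 14 primitive collections:

  P={1,2}:  v_{1} + v_{2} = 0  ⟹  sig = (2;())
  P={3,6}:  v_{3} + v_{6} = 0  ⟹  sig = (2;())
  P={4,5}:  v_{4} + v_{5} = 0  ⟹  sig = (2;())
  P={1,4}:  v_{1} + v_{4} = v_{7}  ⟹  sig = (2;(1))
  P={1,5}:  v_{1} + v_{5} = v_{3}  ⟹  sig = (2;(1))
  P={1,6}:  v_{1} + v_{6} = v_{4}  ⟹  sig = (2;(1))
  P={2,3}:  v_{2} + v_{3} = v_{5}  ⟹  sig = (2;(1))
  P={2,4}:  v_{2} + v_{4} = v_{6}  ⟹  sig = (2;(1))
  P={2,7}:  v_{2} + v_{7} = v_{4}  ⟹  sig = (2;(1))
  P={3,4}:  v_{3} + v_{4} = v_{1}  ⟹  sig = (2;(1))
  P={5,6}:  v_{5} + v_{6} = v_{2}  ⟹  sig = (2;(1))
  P={5,7}:  v_{5} + v_{7} = v_{1}  ⟹  sig = (2;(1))
  P={3,7}:  v_{3} + v_{7} = 2·v_{1}  ⟹  sig = (2;(2))
  P={6,7}:  v_{6} + v_{7} = 2·v_{4}  ⟹  sig = (2;(2))

Hence PRS(X_Σ) =
    |P|=2: 14 collections, coeffs (), (), (), (1), (1), (1), (1), (1), (1), (1), (1), (1), (2), (2)


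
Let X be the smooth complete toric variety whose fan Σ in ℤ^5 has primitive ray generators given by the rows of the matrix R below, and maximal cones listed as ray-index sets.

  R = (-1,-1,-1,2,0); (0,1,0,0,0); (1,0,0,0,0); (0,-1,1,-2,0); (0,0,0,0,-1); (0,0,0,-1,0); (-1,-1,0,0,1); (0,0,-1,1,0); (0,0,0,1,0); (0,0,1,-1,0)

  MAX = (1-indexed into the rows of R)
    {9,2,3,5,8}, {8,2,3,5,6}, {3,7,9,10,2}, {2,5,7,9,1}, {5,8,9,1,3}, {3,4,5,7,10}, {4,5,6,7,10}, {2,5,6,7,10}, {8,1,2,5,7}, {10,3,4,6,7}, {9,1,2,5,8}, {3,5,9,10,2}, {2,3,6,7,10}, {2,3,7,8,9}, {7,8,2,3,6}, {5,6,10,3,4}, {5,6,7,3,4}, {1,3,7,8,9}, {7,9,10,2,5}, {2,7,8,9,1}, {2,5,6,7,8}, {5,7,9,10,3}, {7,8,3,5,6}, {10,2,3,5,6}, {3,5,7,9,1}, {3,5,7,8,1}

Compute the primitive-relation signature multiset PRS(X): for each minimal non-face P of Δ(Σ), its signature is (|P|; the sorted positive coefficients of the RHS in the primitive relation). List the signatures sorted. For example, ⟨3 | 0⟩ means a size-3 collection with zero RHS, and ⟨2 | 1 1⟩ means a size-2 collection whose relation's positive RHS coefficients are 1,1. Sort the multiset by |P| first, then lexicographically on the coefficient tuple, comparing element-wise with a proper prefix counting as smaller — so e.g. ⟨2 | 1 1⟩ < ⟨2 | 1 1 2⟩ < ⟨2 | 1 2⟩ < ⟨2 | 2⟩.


Minimal non-faces — 12 found among 10 rays, 26 max cones:

  P = {6,9}:  v_{6} + v_{9} = 0  so sig = ⟨2 | 0⟩
  P = {8,10}:  v_{8} + v_{10} = 0  so sig = ⟨2 | 0⟩
  P = {2,4}:  v_{2} + v_{4} = v_{6} + v_{10}  so sig = ⟨2 | 1 1⟩
  P = {1,6}:  v_{1} + v_{6} = v_{5} + v_{7} + v_{8}  so sig = ⟨2 | 1 1 1⟩
  P = {1,10}:  v_{1} + v_{10} = v_{5} + v_{7} + v_{9}  so sig = ⟨2 | 1 1 1⟩
  P = {4,8}:  v_{4} + v_{8} = v_{3} + v_{5} + v_{6} + v_{7}  so sig = ⟨2 | 1 1 1 1⟩
  P = {4,9}:  v_{4} + v_{9} = v_{3} + v_{5} + v_{7} + v_{10}  so sig = ⟨2 | 1 1 1 1⟩
  P = {1,4}:  v_{1} + v_{4} = v_{3} + 2·v_{5} + 2·v_{7}  so sig = ⟨2 | 1 2 2⟩
  P = {1,2,3}:  v_{1} + v_{2} + v_{3} = v_{8} + v_{9}  so sig = ⟨3 | 1 1⟩
  P = {2,3,5,7}:  v_{2} + v_{3} + v_{5} + v_{7} = 0  so sig = ⟨4 | 0⟩
  P = {5,7,8,9}:  v_{5} + v_{7} + v_{8} + v_{9} = v_{1}  so sig = ⟨4 | 1⟩
  P = {3,5,6,7,10}:  v_{3} + v_{5} + v_{6} + v_{7} + v_{10} = v_{4}  so sig = ⟨5 | 1⟩

Signatures (|P|; sorted positive RHS coefficients), sorted:
    ⟨2 | 0⟩
    ⟨2 | 0⟩
    ⟨2 | 1 1⟩
    ⟨2 | 1 1 1⟩
    ⟨2 | 1 1 1⟩
    ⟨2 | 1 1 1 1⟩
    ⟨2 | 1 1 1 1⟩
    ⟨2 | 1 2 2⟩
    ⟨3 | 1 1⟩
    ⟨4 | 0⟩
    ⟨4 | 1⟩
    ⟨5 | 1⟩


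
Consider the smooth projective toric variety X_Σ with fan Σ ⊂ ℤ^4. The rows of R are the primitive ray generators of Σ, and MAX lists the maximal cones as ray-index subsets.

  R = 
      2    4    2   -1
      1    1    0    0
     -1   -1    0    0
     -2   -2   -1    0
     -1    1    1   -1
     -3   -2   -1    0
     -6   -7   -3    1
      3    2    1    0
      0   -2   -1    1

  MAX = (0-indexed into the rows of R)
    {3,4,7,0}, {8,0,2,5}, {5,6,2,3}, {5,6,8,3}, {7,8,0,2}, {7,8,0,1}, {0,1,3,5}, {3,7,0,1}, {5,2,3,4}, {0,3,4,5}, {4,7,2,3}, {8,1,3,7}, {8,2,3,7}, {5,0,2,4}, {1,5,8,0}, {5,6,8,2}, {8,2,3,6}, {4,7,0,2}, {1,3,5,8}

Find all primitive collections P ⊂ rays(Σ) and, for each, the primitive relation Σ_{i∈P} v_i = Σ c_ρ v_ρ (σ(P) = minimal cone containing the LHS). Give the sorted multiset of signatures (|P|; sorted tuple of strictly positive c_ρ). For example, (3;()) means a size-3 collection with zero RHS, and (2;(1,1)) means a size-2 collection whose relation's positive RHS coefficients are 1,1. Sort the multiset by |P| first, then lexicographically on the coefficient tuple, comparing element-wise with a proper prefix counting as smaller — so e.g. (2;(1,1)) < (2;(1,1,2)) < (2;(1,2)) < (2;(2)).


The 11 primitive collections of Σ (r=9, n=4):

  • {1,2}:  v_{1} + v_{2} = 0  ⇒ sig = (2;())
  • {5,7}:  v_{5} + v_{7} = 0  ⇒ sig = (2;())
  • {4,8}:  v_{4} + v_{8} = v_{2}  ⇒ sig = (2;(1))
  • {0,6}:  v_{0} + v_{6} = v_{2} + v_{5}  ⇒ sig = (2;(1,1))
  • {1,4}:  v_{1} + v_{4} = v_{0} + v_{3}  ⇒ sig = (2;(1,1))
  • {1,6}:  v_{1} + v_{6} = v_{3} + v_{5} + v_{8}  ⇒ sig = (2;(1,1,1))
  • {6,7}:  v_{6} + v_{7} = v_{2} + v_{3} + v_{8}  ⇒ sig = (2;(1,1,1))
  • {4,6}:  v_{4} + v_{6} = 2·v_{2} + v_{3} + v_{5}  ⇒ sig = (2;(1,1,2))
  • {0,3,8}:  v_{0} + v_{3} + v_{8} = 0  ⇒ sig = (3;())
  • {0,2,3}:  v_{0} + v_{2} + v_{3} = v_{4}  ⇒ sig = (3;(1))
  • {2,3,5,8}:  v_{2} + v_{3} + v_{5} + v_{8} = v_{6}  ⇒ sig = (4;(1))

Hence PRS(X_Σ) =
    (2;())
    (2;())
    (2;(1))
    (2;(1,1))
    (2;(1,1))
    (2;(1,1,1))
    (2;(1,1,1))
    (2;(1,1,2))
    (3;())
    (3;(1))
    (4;(1))


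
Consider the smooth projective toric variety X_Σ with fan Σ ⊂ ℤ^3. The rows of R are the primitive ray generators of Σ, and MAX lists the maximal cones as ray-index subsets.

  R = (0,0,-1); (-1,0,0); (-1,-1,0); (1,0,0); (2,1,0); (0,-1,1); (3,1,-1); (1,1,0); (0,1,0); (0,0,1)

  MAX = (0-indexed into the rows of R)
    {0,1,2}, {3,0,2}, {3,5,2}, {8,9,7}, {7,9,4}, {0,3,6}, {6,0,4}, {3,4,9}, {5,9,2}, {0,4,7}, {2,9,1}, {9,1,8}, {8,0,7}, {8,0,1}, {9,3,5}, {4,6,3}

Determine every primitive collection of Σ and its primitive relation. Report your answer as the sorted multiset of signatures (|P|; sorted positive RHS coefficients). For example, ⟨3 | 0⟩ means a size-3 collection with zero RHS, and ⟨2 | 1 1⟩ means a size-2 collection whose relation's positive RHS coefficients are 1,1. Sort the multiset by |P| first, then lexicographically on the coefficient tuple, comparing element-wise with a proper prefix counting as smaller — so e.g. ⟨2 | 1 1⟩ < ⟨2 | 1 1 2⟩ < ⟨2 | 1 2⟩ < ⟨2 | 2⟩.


Δ(Σ) — 10 vertices, 23 min non-faces:

  P={0,9}:  v_{0} + v_{9} = 0  ⟹  sig = ⟨2 | 0⟩
  P={1,3}:  v_{1} + v_{3} = 0  ⟹  sig = ⟨2 | 0⟩
  P={2,7}:  v_{2} + v_{7} = 0  ⟹  sig = ⟨2 | 0⟩
  P={1,4}:  v_{1} + v_{4} = v_{7}  ⟹  sig = ⟨2 | 1⟩
  P={1,7}:  v_{1} + v_{7} = v_{8}  ⟹  sig = ⟨2 | 1⟩
  P={2,4}:  v_{2} + v_{4} = v_{3}  ⟹  sig = ⟨2 | 1⟩
  P={2,8}:  v_{2} + v_{8} = v_{1}  ⟹  sig = ⟨2 | 1⟩
  P={3,7}:  v_{3} + v_{7} = v_{4}  ⟹  sig = ⟨2 | 1⟩
  P={3,8}:  v_{3} + v_{8} = v_{7}  ⟹  sig = ⟨2 | 1⟩
  P={5,8}:  v_{5} + v_{8} = v_{9}  ⟹  sig = ⟨2 | 1⟩
  P={0,5}:  v_{0} + v_{5} = v_{2} + v_{3}  ⟹  sig = ⟨2 | 1 1⟩
  P={1,5}:  v_{1} + v_{5} = v_{2} + v_{9}  ⟹  sig = ⟨2 | 1 1⟩
  P={1,6}:  v_{1} + v_{6} = v_{0} + v_{4}  ⟹  sig = ⟨2 | 1 1⟩
  P={5,7}:  v_{5} + v_{7} = v_{3} + v_{9}  ⟹  sig = ⟨2 | 1 1⟩
  P={6,9}:  v_{6} + v_{9} = v_{3} + v_{4}  ⟹  sig = ⟨2 | 1 1⟩
  P={6,8}:  v_{6} + v_{8} = v_{0} + v_{4} + v_{7}  ⟹  sig = ⟨2 | 1 1 1⟩
  P={2,6}:  v_{2} + v_{6} = v_{0} + 2·v_{3}  ⟹  sig = ⟨2 | 1 2⟩
  P={4,5}:  v_{4} + v_{5} = 2·v_{3} + v_{9}  ⟹  sig = ⟨2 | 1 2⟩
  P={6,7}:  v_{6} + v_{7} = v_{0} + 2·v_{4}  ⟹  sig = ⟨2 | 1 2⟩
  P={4,8}:  v_{4} + v_{8} = 2·v_{7}  ⟹  sig = ⟨2 | 2⟩
  P={5,6}:  v_{5} + v_{6} = 3·v_{3}  ⟹  sig = ⟨2 | 3⟩
  P={0,3,4}:  v_{0} + v_{3} + v_{4} = v_{6}  ⟹  sig = ⟨3 | 1⟩
  P={2,3,9}:  v_{2} + v_{3} + v_{9} = v_{5}  ⟹  sig = ⟨3 | 1⟩

Hence PRS(X_Σ) =
    ⟨2 | 0⟩
    ⟨2 | 0⟩
    ⟨2 | 0⟩
    ⟨2 | 1⟩
    ⟨2 | 1⟩
    ⟨2 | 1⟩
    ⟨2 | 1⟩
    ⟨2 | 1⟩
    ⟨2 | 1⟩
    ⟨2 | 1⟩
    ⟨2 | 1 1⟩
    ⟨2 | 1 1⟩
    ⟨2 | 1 1⟩
    ⟨2 | 1 1⟩
    ⟨2 | 1 1⟩
    ⟨2 | 1 1 1⟩
    ⟨2 | 1 2⟩
    ⟨2 | 1 2⟩
    ⟨2 | 1 2⟩
    ⟨2 | 2⟩
    ⟨2 | 3⟩
    ⟨3 | 1⟩
    ⟨3 | 1⟩


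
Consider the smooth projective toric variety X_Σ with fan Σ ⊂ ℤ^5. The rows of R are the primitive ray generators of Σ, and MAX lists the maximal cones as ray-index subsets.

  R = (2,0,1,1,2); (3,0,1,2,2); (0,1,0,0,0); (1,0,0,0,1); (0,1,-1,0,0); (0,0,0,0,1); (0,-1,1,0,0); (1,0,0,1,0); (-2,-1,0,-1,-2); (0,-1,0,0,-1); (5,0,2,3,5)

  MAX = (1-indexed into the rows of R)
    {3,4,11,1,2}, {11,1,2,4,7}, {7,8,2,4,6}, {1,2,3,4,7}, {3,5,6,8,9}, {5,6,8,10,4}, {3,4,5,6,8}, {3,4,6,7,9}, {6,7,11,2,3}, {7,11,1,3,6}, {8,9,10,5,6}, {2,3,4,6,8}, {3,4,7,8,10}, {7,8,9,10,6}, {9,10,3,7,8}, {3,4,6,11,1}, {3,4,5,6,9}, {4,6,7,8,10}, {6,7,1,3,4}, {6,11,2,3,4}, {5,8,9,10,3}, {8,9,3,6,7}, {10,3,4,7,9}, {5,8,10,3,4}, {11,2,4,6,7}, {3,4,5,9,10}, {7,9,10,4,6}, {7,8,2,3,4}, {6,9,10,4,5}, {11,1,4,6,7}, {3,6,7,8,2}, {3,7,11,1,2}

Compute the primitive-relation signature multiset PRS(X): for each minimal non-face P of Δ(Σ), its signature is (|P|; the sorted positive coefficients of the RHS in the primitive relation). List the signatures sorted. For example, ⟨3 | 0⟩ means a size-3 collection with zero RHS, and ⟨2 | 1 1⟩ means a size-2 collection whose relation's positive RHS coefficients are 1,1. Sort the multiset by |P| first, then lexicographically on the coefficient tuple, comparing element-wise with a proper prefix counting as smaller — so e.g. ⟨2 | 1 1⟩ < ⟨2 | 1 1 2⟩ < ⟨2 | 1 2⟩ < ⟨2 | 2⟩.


18 collections generate NE(X_Σ); each relation:

  P={5,7}:  v_{5} + v_{7} = 0  so sig = ⟨2 | 0⟩
  P={1,8}:  v_{1} + v_{8} = v_{2}  so sig = ⟨2 | 1⟩
  P={1,9}:  v_{1} + v_{9} = v_{7}  so sig = ⟨2 | 1⟩
  P={2,9}:  v_{2} + v_{9} = v_{7} + v_{8}  so sig = ⟨2 | 1 1⟩
  P={1,10}:  v_{1} + v_{10} = v_{4} + v_{7} + v_{8}  so sig = ⟨2 | 1 1 1⟩
  P={9,11}:  v_{9} + v_{11} = v_{2} + v_{6} + v_{7}  so sig = ⟨2 | 1 1 1⟩
  P={1,5}:  v_{1} + v_{5} = v_{3} + v_{4} + v_{6} + v_{8}  so sig = ⟨2 | 1 1 1 1⟩
  P={10,11}:  v_{10} + v_{11} = v_{2} + v_{4} + v_{6} + v_{7} + v_{8}  so sig = ⟨2 | 1 1 1 1 1⟩
  P={5,11}:  v_{5} + v_{11} = v_{2} + v_{3} + v_{4} + 2·v_{6} + v_{8}  so sig = ⟨2 | 1 1 1 1 2⟩
  P={2,5}:  v_{2} + v_{5} = v_{3} + v_{4} + v_{6} + 2·v_{8}  so sig = ⟨2 | 1 1 1 2⟩
  P={2,10}:  v_{2} + v_{10} = v_{4} + v_{7} + 2·v_{8}  so sig = ⟨2 | 1 1 2⟩
  P={8,11}:  v_{8} + v_{11} = 2·v_{2} + v_{6}  so sig = ⟨2 | 1 2⟩
  P={3,6,10}:  v_{3} + v_{6} + v_{10} = 0  so sig = ⟨3 | 0⟩
  P={1,2,6}:  v_{1} + v_{2} + v_{6} = v_{11}  so sig = ⟨3 | 1⟩
  P={4,8,9}:  v_{4} + v_{8} + v_{9} = v_{10}  so sig = ⟨3 | 1⟩
  P={3,4,7,11}:  v_{3} + v_{4} + v_{7} + v_{11} = 3·v_{1}  so sig = ⟨4 | 3⟩
  P={3,4,6,7,8}:  v_{3} + v_{4} + v_{6} + v_{7} + v_{8} = v_{1}  so sig = ⟨5 | 1⟩
  P={2,3,4,6,7}:  v_{2} + v_{3} + v_{4} + v_{6} + v_{7} = 2·v_{1}  so sig = ⟨5 | 2⟩

so the primitive-relation signature multiset is
[⟨2 | 0⟩, ⟨2 | 1⟩, ⟨2 | 1⟩, ⟨2 | 1 1⟩, ⟨2 | 1 1 1⟩, ⟨2 | 1 1 1⟩, ⟨2 | 1 1 1 1⟩, ⟨2 | 1 1 1 1 1⟩, ⟨2 | 1 1 1 1 2⟩, ⟨2 | 1 1 1 2⟩, ⟨2 | 1 1 2⟩, ⟨2 | 1 2⟩, ⟨3 | 0⟩, ⟨3 | 1⟩, ⟨3 | 1⟩, ⟨4 | 3⟩, ⟨5 | 1⟩, ⟨5 | 2⟩]


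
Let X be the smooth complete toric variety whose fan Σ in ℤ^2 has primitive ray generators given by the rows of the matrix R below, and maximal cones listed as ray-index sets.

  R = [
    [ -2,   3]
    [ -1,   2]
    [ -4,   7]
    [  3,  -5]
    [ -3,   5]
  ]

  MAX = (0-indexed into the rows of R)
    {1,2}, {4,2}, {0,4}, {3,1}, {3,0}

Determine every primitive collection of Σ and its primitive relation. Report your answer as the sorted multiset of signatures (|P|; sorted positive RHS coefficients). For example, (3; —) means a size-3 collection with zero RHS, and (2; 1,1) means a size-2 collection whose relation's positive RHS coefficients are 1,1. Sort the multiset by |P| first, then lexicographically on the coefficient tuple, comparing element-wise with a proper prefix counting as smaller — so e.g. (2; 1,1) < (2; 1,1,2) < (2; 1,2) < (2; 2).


5 minimal non-faces of Δ(Σ) (on 5 rays):

  {3,4}:  v_{3} + v_{4} = 0 ; sig = (2; —)
  {0,1}:  v_{0} + v_{1} = v_{4} ; sig = (2; 1)
  {1,4}:  v_{1} + v_{4} = v_{2} ; sig = (2; 1)
  {2,3}:  v_{2} + v_{3} = v_{1} ; sig = (2; 1)
  {0,2}:  v_{0} + v_{2} = 2·v_{4} ; sig = (2; 2)

Sorted signature multiset PRS(X):
{ (2; —),  (2; 1) ×3,  (2; 2) }


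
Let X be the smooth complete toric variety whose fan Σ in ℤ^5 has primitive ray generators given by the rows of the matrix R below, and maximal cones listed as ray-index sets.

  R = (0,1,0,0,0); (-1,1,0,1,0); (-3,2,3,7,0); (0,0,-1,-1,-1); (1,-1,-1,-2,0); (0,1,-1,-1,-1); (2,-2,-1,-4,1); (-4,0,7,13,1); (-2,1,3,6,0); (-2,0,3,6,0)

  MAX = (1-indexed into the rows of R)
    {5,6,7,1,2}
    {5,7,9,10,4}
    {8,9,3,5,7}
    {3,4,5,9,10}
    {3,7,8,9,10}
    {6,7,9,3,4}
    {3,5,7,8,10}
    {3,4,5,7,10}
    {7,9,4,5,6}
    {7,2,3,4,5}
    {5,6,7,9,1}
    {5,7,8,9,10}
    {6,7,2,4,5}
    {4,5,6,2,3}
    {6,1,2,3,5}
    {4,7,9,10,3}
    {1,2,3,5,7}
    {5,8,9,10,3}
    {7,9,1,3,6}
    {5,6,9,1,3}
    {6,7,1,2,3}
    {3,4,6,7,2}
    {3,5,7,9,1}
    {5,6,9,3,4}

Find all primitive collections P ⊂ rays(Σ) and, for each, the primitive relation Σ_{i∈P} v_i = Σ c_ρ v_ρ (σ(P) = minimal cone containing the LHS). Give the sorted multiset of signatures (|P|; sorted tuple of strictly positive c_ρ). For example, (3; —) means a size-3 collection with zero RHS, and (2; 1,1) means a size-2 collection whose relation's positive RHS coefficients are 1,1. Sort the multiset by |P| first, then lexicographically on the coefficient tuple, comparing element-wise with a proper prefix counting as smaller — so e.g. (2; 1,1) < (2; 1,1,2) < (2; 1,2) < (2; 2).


Σ has 12 primitive collections:

  P = {1,4}:  v_{1} + v_{4} = v_{6} ; sig = (2; 1)
  P = {1,10}:  v_{1} + v_{10} = v_{9} ; sig = (2; 1)
  P = {2,9}:  v_{2} + v_{9} = v_{3} ; sig = (2; 1)
  P = {6,8}:  v_{6} + v_{8} = v_{9} + v_{10} ; sig = (2; 1,1)
  P = {6,10}:  v_{6} + v_{10} = v_{4} + v_{9} ; sig = (2; 1,1)
  P = {1,8}:  v_{1} + v_{8} = v_{3} + v_{5} + v_{7} + 2·v_{9} ; sig = (2; 1,1,1,2)
  P = {2,8}:  v_{2} + v_{8} = 2·v_{3} + v_{5} + v_{7} + v_{10} ; sig = (2; 1,1,1,2)
  P = {2,10}:  v_{2} + v_{10} = 2·v_{3} + v_{4} + v_{5} + v_{7} ; sig = (2; 1,1,1,2)
  P = {4,8}:  v_{4} + v_{8} = 2·v_{10} ; sig = (2; 2)
  P = {3,5,6,7}:  v_{3} + v_{5} + v_{6} + v_{7} = 0 ; sig = (4; —)
  P = {3,4,5,7,9}:  v_{3} + v_{4} + v_{5} + v_{7} + v_{9} = v_{10} ; sig = (5; 1)
  P = {3,5,7,9,10}:  v_{3} + v_{5} + v_{7} + v_{9} + v_{10} = v_{8} ; sig = (5; 1)

so the primitive-relation signature multiset is
[(2; 1), (2; 1), (2; 1), (2; 1,1), (2; 1,1), (2; 1,1,1,2), (2; 1,1,1,2), (2; 1,1,1,2), (2; 2), (4; —), (5; 1), (5; 1)]


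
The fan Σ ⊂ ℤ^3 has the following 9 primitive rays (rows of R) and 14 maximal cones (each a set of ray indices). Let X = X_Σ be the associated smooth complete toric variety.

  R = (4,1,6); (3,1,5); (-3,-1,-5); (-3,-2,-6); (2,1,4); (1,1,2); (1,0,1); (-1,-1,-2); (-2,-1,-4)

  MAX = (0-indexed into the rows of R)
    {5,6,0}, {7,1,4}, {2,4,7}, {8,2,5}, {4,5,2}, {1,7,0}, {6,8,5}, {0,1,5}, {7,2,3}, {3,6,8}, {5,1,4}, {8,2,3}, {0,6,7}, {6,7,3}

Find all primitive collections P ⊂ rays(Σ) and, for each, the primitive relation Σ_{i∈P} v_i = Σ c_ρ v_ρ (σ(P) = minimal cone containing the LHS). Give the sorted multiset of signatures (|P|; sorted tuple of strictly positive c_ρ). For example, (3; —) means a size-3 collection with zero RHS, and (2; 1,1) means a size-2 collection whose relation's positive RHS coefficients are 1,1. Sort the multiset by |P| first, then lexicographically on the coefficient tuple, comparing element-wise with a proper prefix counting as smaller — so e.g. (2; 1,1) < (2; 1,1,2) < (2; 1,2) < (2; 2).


Minimal non-faces — 15 found among 9 rays, 14 max cones:

  {1,2}:  v_{1} + v_{2} = 0  ⟹  sig = (2; —)
  {4,8}:  v_{4} + v_{8} = 0  ⟹  sig = (2; —)
  {5,7}:  v_{5} + v_{7} = 0  ⟹  sig = (2; —)
  {0,2}:  v_{0} + v_{2} = v_{6}  ⟹  sig = (2; 1)
  {1,6}:  v_{1} + v_{6} = v_{0}  ⟹  sig = (2; 1)
  {1,8}:  v_{1} + v_{8} = v_{6}  ⟹  sig = (2; 1)
  {2,6}:  v_{2} + v_{6} = v_{8}  ⟹  sig = (2; 1)
  {3,4}:  v_{3} + v_{4} = v_{7}  ⟹  sig = (2; 1)
  {3,5}:  v_{3} + v_{5} = v_{8}  ⟹  sig = (2; 1)
  {4,6}:  v_{4} + v_{6} = v_{1}  ⟹  sig = (2; 1)
  {7,8}:  v_{7} + v_{8} = v_{3}  ⟹  sig = (2; 1)
  {1,3}:  v_{1} + v_{3} = v_{6} + v_{7}  ⟹  sig = (2; 1,1)
  {0,3}:  v_{0} + v_{3} = 2·v_{6} + v_{7}  ⟹  sig = (2; 1,2)
  {0,4}:  v_{0} + v_{4} = 2·v_{1}  ⟹  sig = (2; 2)
  {0,8}:  v_{0} + v_{8} = 2·v_{6}  ⟹  sig = (2; 2)

Sorted signature multiset PRS(X):
{ (2; —) ×3,  (2; 1) ×8,  (2; 1,1),  (2; 1,2),  (2; 2) ×2 }


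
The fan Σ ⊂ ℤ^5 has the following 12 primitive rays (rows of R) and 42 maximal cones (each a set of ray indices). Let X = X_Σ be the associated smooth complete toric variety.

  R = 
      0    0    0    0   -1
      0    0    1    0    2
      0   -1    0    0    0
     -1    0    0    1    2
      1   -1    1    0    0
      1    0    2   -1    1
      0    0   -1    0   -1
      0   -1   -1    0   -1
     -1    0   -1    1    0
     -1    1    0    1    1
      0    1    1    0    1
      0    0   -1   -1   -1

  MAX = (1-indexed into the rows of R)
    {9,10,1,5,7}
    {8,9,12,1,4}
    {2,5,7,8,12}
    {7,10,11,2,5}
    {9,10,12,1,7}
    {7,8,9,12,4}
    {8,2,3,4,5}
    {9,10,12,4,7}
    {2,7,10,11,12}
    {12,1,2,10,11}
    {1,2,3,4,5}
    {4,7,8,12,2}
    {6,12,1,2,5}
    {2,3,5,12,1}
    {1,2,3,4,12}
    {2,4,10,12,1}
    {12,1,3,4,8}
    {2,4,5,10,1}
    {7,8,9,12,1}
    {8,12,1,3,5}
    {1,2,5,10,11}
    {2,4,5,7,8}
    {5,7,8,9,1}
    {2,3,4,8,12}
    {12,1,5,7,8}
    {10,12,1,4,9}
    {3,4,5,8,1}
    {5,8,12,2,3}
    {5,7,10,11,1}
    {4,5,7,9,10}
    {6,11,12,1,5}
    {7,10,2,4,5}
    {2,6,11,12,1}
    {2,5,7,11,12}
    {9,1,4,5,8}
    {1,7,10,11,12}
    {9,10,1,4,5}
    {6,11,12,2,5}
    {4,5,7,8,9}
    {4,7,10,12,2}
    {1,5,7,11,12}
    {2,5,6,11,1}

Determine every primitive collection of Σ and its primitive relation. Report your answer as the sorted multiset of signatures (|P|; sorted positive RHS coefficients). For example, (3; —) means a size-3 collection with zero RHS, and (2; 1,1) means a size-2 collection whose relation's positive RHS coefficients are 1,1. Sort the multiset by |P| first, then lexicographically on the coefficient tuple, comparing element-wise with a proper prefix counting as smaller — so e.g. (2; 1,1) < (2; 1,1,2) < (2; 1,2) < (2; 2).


Σ has 22 primitive collections:

  • {8,11}:  v_{8} + v_{11} = 0  →  sig = (2; —)
  • {2,9}:  v_{2} + v_{9} = v_{4}  →  sig = (2; 1)
  • {3,7}:  v_{3} + v_{7} = v_{8}  →  sig = (2; 1)
  • {8,10}:  v_{8} + v_{10} = v_{9}  →  sig = (2; 1)
  • {9,11}:  v_{9} + v_{11} = v_{10}  →  sig = (2; 1)
  • {3,10}:  v_{3} + v_{10} = v_{1} + v_{4}  →  sig = (2; 1,1)
  • {3,11}:  v_{3} + v_{11} = v_{1} + v_{2}  →  sig = (2; 1,1)
  • {4,11}:  v_{4} + v_{11} = v_{2} + v_{10}  →  sig = (2; 1,1)
  • {6,9}:  v_{6} + v_{9} = v_{1} + v_{2}  →  sig = (2; 1,1)
  • {3,9}:  v_{3} + v_{9} = v_{1} + v_{4} + v_{8}  →  sig = (2; 1,1,1)
  • {6,7}:  v_{6} + v_{7} = v_{5} + v_{11} + v_{12}  →  sig = (2; 1,1,1)
  • {6,10}:  v_{6} + v_{10} = v_{1} + v_{2} + v_{11}  →  sig = (2; 1,1,1)
  • {6,8}:  v_{6} + v_{8} = v_{1} + v_{2} + v_{5} + v_{12}  →  sig = (2; 1,1,1,1)
  • {3,6}:  v_{3} + v_{6} = 2·v_{1} + 2·v_{2} + v_{5} + v_{12}  →  sig = (2; 1,1,2,2)
  • {4,6}:  v_{4} + v_{6} = v_{1} + 2·v_{2}  →  sig = (2; 1,2)
  • {1,2,7}:  v_{1} + v_{2} + v_{7} = 0  →  sig = (3; —)
  • {5,10,12}:  v_{5} + v_{10} + v_{12} = 0  →  sig = (3; —)
  • {1,2,8}:  v_{1} + v_{2} + v_{8} = v_{3}  →  sig = (3; 1)
  • {1,4,7}:  v_{1} + v_{4} + v_{7} = v_{9}  →  sig = (3; 1)
  • {5,9,12}:  v_{5} + v_{9} + v_{12} = v_{8}  →  sig = (3; 1)
  • {4,5,12}:  v_{4} + v_{5} + v_{12} = v_{2} + v_{8}  →  sig = (3; 1,1)
  • {1,2,5,11,12}:  v_{1} + v_{2} + v_{5} + v_{11} + v_{12} = v_{6}  →  sig = (5; 1)

Hence PRS(X_Σ) =
    |P|=2: 15 collections, coeffs (), (1), (1), (1), (1), (1,1), (1,1), (1,1), (1,1), (1,1,1), (1,1,1), (1,1,1), (1,1,1,1), (1,1,2,2), (1,2)
    |P|=3: 6 collections, coeffs (), (), (1), (1), (1), (1,1)
    |P|=5: 1 collection, coeffs (1)


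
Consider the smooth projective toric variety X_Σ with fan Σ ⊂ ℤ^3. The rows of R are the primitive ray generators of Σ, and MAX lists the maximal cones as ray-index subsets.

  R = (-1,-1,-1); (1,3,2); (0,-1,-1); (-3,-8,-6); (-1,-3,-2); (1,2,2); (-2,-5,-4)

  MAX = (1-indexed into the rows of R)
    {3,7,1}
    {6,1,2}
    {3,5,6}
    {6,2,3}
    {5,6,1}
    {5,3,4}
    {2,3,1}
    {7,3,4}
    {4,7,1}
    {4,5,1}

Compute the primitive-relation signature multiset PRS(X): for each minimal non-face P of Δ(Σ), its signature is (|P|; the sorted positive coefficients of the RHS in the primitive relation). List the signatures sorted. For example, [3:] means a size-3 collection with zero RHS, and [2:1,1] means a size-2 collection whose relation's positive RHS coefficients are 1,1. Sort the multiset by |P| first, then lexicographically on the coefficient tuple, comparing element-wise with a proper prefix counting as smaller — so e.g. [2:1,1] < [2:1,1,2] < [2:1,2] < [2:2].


Δ(Σ) — 7 vertices, 9 min non-faces:

  P={2,5}:  v_{2} + v_{5} = 0 — sig = [2:]
  P={2,4}:  v_{2} + v_{4} = v_{7} — sig = [2:1]
  P={5,7}:  v_{5} + v_{7} = v_{4} — sig = [2:1]
  P={6,7}:  v_{6} + v_{7} = v_{5} — sig = [2:1]
  P={2,7}:  v_{2} + v_{7} = v_{1} + v_{3} — sig = [2:1,1]
  P={4,6}:  v_{4} + v_{6} = 2·v_{5} — sig = [2:2]
  P={1,3,6}:  v_{1} + v_{3} + v_{6} = 0 — sig = [3:]
  P={1,3,5}:  v_{1} + v_{3} + v_{5} = v_{7} — sig = [3:1]
  P={1,3,4}:  v_{1} + v_{3} + v_{4} = 2·v_{7} — sig = [3:2]

Hence PRS(X_Σ) =
    |P|=2: 6 collections, coeffs (), (1), (1), (1), (1,1), (2)
    |P|=3: 3 collections, coeffs (), (1), (2)


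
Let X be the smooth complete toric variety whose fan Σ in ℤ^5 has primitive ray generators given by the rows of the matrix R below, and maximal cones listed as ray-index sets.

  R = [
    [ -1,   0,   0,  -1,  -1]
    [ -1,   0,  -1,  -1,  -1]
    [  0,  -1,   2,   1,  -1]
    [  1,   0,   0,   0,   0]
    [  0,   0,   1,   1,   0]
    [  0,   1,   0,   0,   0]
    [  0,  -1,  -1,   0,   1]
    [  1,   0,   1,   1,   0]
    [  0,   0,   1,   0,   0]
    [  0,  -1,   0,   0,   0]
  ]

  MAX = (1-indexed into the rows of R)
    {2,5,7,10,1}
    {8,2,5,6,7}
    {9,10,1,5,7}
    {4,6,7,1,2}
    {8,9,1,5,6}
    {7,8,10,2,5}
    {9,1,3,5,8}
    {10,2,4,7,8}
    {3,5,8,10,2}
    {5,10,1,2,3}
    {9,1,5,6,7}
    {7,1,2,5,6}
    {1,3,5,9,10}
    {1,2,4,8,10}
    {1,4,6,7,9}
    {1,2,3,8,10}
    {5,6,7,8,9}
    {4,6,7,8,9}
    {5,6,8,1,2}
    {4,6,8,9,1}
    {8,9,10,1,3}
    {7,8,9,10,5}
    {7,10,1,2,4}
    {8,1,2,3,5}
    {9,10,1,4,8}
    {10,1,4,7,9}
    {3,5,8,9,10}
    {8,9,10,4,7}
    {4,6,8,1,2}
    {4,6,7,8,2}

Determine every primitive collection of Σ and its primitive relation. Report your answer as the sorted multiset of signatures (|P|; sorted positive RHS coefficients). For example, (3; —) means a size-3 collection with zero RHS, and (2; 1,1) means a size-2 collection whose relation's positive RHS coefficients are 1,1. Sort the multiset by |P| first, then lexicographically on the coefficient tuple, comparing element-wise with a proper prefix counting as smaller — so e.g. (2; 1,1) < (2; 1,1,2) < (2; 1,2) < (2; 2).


8 collections generate NE(X_Σ); each relation:

  P = {6,10}:  v_{6} + v_{10} = 0  ⟹  sig = (2; —)
  P = {2,9}:  v_{2} + v_{9} = v_{1}  ⟹  sig = (2; 1)
  P = {4,5}:  v_{4} + v_{5} = v_{8}  ⟹  sig = (2; 1)
  P = {3,6}:  v_{3} + v_{6} = v_{1} + v_{5} + v_{8}  ⟹  sig = (2; 1,1,1)
  P = {3,4}:  v_{3} + v_{4} = v_{1} + 2·v_{8} + v_{10}  ⟹  sig = (2; 1,1,2)
  P = {3,7}:  v_{3} + v_{7} = v_{5} + 2·v_{10}  ⟹  sig = (2; 1,2)
  P = {1,7,8}:  v_{1} + v_{7} + v_{8} = v_{10}  ⟹  sig = (3; 1)
  P = {1,5,8,10}:  v_{1} + v_{5} + v_{8} + v_{10} = v_{3}  ⟹  sig = (4; 1)

so the primitive-relation signature multiset is
{ (2; —),  (2; 1) ×2,  (2; 1,1,1),  (2; 1,1,2),  (2; 1,2),  (3; 1),  (4; 1) }


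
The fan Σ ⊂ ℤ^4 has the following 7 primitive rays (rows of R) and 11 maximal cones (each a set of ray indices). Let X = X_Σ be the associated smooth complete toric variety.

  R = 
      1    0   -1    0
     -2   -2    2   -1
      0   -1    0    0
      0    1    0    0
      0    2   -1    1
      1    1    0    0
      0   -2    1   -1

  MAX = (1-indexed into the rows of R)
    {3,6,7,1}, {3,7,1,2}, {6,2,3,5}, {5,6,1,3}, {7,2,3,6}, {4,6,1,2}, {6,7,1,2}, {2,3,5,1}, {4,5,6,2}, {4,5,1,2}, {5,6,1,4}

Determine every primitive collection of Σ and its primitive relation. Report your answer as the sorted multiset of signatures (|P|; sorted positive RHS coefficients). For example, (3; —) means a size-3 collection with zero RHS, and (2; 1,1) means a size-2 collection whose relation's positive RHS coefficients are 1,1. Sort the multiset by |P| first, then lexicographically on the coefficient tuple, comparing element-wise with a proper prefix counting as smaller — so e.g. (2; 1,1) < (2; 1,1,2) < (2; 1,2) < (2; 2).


Δ(Σ) — 7 vertices, 5 min non-faces:

  {3,4}:  v_{3} + v_{4} = 0  ⟹  sig = (2; —)
  {5,7}:  v_{5} + v_{7} = 0  ⟹  sig = (2; —)
  {4,7}:  v_{4} + v_{7} = v_{1} + v_{2} + v_{6}  ⟹  sig = (2; 1,1,1)
  {1,2,3,6}:  v_{1} + v_{2} + v_{3} + v_{6} = v_{7}  ⟹  sig = (4; 1)
  {1,2,5,6}:  v_{1} + v_{2} + v_{5} + v_{6} = v_{4}  ⟹  sig = (4; 1)

Sorted signature multiset PRS(X):
    (2; —)
    (2; —)
    (2; 1,1,1)
    (4; 1)
    (4; 1)


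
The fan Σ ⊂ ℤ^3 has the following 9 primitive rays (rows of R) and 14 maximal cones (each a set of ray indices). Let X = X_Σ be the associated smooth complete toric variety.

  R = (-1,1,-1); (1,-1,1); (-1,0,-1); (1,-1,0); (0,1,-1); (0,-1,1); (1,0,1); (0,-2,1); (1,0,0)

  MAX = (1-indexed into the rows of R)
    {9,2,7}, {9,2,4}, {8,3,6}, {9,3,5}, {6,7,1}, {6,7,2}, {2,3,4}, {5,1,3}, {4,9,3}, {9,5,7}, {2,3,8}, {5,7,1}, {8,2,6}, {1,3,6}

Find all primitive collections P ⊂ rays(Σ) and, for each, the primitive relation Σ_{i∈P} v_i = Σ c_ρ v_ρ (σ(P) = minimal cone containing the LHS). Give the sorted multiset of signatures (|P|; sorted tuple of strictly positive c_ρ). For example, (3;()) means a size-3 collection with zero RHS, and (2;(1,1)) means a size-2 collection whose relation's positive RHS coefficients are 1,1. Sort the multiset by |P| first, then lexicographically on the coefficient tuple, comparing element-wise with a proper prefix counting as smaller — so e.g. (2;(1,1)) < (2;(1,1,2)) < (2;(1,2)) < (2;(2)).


The 17 primitive collections of Σ (r=9, n=3):

  {1,2}:  v_{1} + v_{2} = 0  ⇒ sig = (2;())
  {3,7}:  v_{3} + v_{7} = 0  ⇒ sig = (2;())
  {5,6}:  v_{5} + v_{6} = 0  ⇒ sig = (2;())
  {1,9}:  v_{1} + v_{9} = v_{5}  ⇒ sig = (2;(1))
  {2,5}:  v_{2} + v_{5} = v_{9}  ⇒ sig = (2;(1))
  {6,9}:  v_{6} + v_{9} = v_{2}  ⇒ sig = (2;(1))
  {1,4}:  v_{1} + v_{4} = v_{3} + v_{9}  ⇒ sig = (2;(1,1))
  {1,8}:  v_{1} + v_{8} = v_{3} + v_{6}  ⇒ sig = (2;(1,1))
  {4,7}:  v_{4} + v_{7} = v_{2} + v_{9}  ⇒ sig = (2;(1,1))
  {5,8}:  v_{5} + v_{8} = v_{2} + v_{3}  ⇒ sig = (2;(1,1))
  {7,8}:  v_{7} + v_{8} = v_{2} + v_{6}  ⇒ sig = (2;(1,1))
  {4,5}:  v_{4} + v_{5} = v_{3} + 2·v_{9}  ⇒ sig = (2;(1,2))
  {4,6}:  v_{4} + v_{6} = 2·v_{2} + v_{3}  ⇒ sig = (2;(1,2))
  {8,9}:  v_{8} + v_{9} = 2·v_{2} + v_{3}  ⇒ sig = (2;(1,2))
  {4,8}:  v_{4} + v_{8} = 3·v_{2} + 2·v_{3}  ⇒ sig = (2;(2,3))
  {2,3,6}:  v_{2} + v_{3} + v_{6} = v_{8}  ⇒ sig = (3;(1))
  {2,3,9}:  v_{2} + v_{3} + v_{9} = v_{4}  ⇒ sig = (3;(1))

Sorted signature multiset PRS(X):
    (2;())
    (2;())
    (2;())
    (2;(1))
    (2;(1))
    (2;(1))
    (2;(1,1))
    (2;(1,1))
    (2;(1,1))
    (2;(1,1))
    (2;(1,1))
    (2;(1,2))
    (2;(1,2))
    (2;(1,2))
    (2;(2,3))
    (3;(1))
    (3;(1))


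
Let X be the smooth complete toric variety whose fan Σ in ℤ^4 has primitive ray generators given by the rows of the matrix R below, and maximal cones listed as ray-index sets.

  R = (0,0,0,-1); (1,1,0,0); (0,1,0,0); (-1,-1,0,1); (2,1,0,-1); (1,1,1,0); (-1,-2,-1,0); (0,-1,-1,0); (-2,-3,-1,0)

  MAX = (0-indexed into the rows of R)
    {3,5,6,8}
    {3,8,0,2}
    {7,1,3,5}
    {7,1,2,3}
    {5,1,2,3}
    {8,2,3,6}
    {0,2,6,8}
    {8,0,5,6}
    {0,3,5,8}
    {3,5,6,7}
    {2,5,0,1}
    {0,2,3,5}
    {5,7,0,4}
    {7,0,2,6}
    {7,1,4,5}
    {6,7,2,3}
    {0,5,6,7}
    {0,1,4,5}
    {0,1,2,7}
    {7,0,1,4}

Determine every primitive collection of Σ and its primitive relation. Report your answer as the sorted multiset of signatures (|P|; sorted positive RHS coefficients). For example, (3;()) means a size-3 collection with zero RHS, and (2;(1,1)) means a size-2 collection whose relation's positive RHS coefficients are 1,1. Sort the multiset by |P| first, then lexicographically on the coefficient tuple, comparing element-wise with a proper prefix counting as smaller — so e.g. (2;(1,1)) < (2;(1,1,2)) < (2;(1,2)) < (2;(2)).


|primitive collections| = 14. Relations:

  • {1,6}:  v_{1} + v_{6} = v_{7} — sig = (2;(1))
  • {1,8}:  v_{1} + v_{8} = v_{6} — sig = (2;(1))
  • {3,4}:  v_{3} + v_{4} = v_{5} + v_{7} — sig = (2;(1,1))
  • {4,8}:  v_{4} + v_{8} = v_{0} + v_{5} + v_{6} + v_{7} — sig = (2;(1,1,1,1))
  • {4,6}:  v_{4} + v_{6} = v_{0} + v_{5} + 2·v_{7} — sig = (2;(1,1,2))
  • {2,4}:  v_{2} + v_{4} = v_{0} + 2·v_{1} — sig = (2;(1,2))
  • {7,8}:  v_{7} + v_{8} = 2·v_{6} — sig = (2;(2))
  • {0,1,3}:  v_{0} + v_{1} + v_{3} = 0 — sig = (3;())
  • {2,5,6}:  v_{2} + v_{5} + v_{6} = 0 — sig = (3;())
  • {0,3,6}:  v_{0} + v_{3} + v_{6} = v_{8} — sig = (3;(1))
  • {0,3,7}:  v_{0} + v_{3} + v_{7} = v_{6} — sig = (3;(1))
  • {2,5,7}:  v_{2} + v_{5} + v_{7} = v_{1} — sig = (3;(1))
  • {2,5,8}:  v_{2} + v_{5} + v_{8} = v_{0} + v_{3} — sig = (3;(1,1))
  • {0,1,5,7}:  v_{0} + v_{1} + v_{5} + v_{7} = v_{4} — sig = (4;(1))

Signatures (|P|; sorted positive RHS coefficients), sorted:
{ (2;(1)) ×2,  (2;(1,1)),  (2;(1,1,1,1)),  (2;(1,1,2)),  (2;(1,2)),  (2;(2)),  (3;()) ×2,  (3;(1)) ×3,  (3;(1,1)),  (4;(1)) }


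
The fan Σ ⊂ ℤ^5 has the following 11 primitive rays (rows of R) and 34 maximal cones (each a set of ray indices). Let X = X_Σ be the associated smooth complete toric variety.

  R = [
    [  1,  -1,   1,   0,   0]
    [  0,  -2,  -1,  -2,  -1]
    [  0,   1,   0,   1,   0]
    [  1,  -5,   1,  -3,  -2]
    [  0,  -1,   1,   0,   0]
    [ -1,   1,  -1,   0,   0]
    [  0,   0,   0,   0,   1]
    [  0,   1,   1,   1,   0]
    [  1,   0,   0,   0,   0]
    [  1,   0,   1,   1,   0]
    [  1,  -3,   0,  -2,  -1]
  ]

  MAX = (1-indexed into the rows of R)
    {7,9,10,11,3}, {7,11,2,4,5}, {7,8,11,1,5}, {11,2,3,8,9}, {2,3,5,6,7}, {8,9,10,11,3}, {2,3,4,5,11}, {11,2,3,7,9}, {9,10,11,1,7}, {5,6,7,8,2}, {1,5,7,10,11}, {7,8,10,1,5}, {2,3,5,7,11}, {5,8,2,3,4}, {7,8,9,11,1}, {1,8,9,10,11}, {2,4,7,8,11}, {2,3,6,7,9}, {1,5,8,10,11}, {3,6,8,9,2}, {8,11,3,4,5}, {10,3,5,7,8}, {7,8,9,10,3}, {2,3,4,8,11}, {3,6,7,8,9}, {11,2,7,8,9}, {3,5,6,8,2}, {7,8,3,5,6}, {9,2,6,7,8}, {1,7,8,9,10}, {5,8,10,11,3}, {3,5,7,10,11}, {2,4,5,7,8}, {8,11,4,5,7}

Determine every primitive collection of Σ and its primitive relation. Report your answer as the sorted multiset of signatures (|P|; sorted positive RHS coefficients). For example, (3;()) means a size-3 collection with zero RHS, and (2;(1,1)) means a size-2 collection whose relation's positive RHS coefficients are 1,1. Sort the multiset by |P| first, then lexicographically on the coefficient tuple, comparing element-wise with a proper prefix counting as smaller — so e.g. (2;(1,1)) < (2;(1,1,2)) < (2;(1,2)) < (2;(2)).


|primitive collections| = 16. Relations:

  P={1,6}:  v_{1} + v_{6} = 0  →  sig = (2;())
  P={1,2}:  v_{1} + v_{2} = v_{11}  →  sig = (2;(1))
  P={1,3}:  v_{1} + v_{3} = v_{10}  →  sig = (2;(1))
  P={5,9}:  v_{5} + v_{9} = v_{1}  →  sig = (2;(1))
  P={6,10}:  v_{6} + v_{10} = v_{3}  →  sig = (2;(1))
  P={6,11}:  v_{6} + v_{11} = v_{2}  →  sig = (2;(1))
  P={2,10}:  v_{2} + v_{10} = v_{3} + v_{11}  →  sig = (2;(1,1))
  P={4,10}:  v_{4} + v_{10} = v_{3} + v_{5} + v_{8} + 2·v_{11}  →  sig = (2;(1,1,1,2))
  P={1,4}:  v_{1} + v_{4} = v_{5} + v_{8} + 2·v_{11}  →  sig = (2;(1,1,2))
  P={4,6}:  v_{4} + v_{6} = 2·v_{2} + v_{5} + v_{8}  →  sig = (2;(1,1,2))
  P={4,9}:  v_{4} + v_{9} = v_{8} + 2·v_{11}  →  sig = (2;(1,2))
  P={3,4,7}:  v_{3} + v_{4} + v_{7} = v_{5} + v_{11}  →  sig = (3;(1,1))
  P={2,3,7,8}:  v_{2} + v_{3} + v_{7} + v_{8} = 0  →  sig = (4;())
  P={2,5,8,11}:  v_{2} + v_{5} + v_{8} + v_{11} = v_{4}  →  sig = (4;(1))
  P={3,7,8,11}:  v_{3} + v_{7} + v_{8} + v_{11} = v_{1}  →  sig = (4;(1))
  P={7,8,10,11}:  v_{7} + v_{8} + v_{10} + v_{11} = 2·v_{1}  →  sig = (4;(2))

Signatures (|P|; sorted positive RHS coefficients), sorted:
{ (2;()),  (2;(1)) ×5,  (2;(1,1)),  (2;(1,1,1,2)),  (2;(1,1,2)) ×2,  (2;(1,2)),  (3;(1,1)),  (4;()),  (4;(1)) ×2,  (4;(2)) }


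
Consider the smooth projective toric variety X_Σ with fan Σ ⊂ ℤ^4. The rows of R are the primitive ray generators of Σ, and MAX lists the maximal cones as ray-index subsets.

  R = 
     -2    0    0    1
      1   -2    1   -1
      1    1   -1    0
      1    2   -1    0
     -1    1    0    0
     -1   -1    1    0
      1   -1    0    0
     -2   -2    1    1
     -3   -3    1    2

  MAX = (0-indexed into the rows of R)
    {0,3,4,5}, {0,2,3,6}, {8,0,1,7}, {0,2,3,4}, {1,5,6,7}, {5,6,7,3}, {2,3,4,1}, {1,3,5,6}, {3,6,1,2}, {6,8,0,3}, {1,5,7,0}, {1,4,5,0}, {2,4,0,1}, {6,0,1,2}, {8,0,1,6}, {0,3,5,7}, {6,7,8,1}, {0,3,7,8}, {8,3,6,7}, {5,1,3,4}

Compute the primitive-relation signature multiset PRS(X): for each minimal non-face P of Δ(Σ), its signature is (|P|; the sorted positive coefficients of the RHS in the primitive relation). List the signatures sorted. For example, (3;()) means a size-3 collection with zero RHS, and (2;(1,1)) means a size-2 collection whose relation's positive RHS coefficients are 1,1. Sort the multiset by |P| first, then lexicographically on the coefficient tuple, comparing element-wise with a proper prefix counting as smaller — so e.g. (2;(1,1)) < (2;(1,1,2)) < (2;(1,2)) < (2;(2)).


Σ has 12 primitive collections:

  P={2,5}:  v_{2} + v_{5} = 0 ; sig = (2;())
  P={4,6}:  v_{4} + v_{6} = 0 ; sig = (2;())
  P={2,7}:  v_{2} + v_{7} = v_{0} + v_{6} ; sig = (2;(1,1))
  P={4,7}:  v_{4} + v_{7} = v_{0} + v_{5} ; sig = (2;(1,1))
  P={4,8}:  v_{4} + v_{8} = v_{0} + v_{7} ; sig = (2;(1,1))
  P={5,8}:  v_{5} + v_{8} = 2·v_{7} ; sig = (2;(2))
  P={2,8}:  v_{2} + v_{8} = 2·v_{0} + 2·v_{6} ; sig = (2;(2,2))
  P={0,1,3}:  v_{0} + v_{1} + v_{3} = 0 ; sig = (3;())
  P={0,5,6}:  v_{0} + v_{5} + v_{6} = v_{7} ; sig = (3;(1))
  P={0,6,7}:  v_{0} + v_{6} + v_{7} = v_{8} ; sig = (3;(1))
  P={1,3,7}:  v_{1} + v_{3} + v_{7} = v_{5} + v_{6} ; sig = (3;(1,1))
  P={1,3,8}:  v_{1} + v_{3} + v_{8} = v_{6} + v_{7} ; sig = (3;(1,1))

Hence PRS(X_Σ) =
{ (2;()) ×2,  (2;(1,1)) ×3,  (2;(2)),  (2;(2,2)),  (3;()),  (3;(1)) ×2,  (3;(1,1)) ×2 }


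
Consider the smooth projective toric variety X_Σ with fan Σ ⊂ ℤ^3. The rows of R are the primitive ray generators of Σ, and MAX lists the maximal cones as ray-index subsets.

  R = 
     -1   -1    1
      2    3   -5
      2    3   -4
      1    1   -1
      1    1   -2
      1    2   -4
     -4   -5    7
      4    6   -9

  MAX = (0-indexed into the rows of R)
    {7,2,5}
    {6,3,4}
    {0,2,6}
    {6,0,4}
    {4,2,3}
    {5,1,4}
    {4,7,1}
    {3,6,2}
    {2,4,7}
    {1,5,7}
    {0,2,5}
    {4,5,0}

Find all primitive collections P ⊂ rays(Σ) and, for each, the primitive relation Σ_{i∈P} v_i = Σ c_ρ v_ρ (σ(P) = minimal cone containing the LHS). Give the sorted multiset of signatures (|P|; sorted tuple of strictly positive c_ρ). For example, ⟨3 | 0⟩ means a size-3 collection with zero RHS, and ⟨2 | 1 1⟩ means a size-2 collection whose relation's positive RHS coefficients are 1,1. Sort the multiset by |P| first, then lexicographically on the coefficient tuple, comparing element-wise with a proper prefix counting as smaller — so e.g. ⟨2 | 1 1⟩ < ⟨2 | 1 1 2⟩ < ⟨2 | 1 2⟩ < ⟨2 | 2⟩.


The 14 primitive collections of Σ (r=8, n=3):

  P = {0,3}:  v_{0} + v_{3} = 0  so sig = ⟨2 | 0⟩
  P = {0,1}:  v_{0} + v_{1} = v_{5}  so sig = ⟨2 | 1⟩
  P = {1,2}:  v_{1} + v_{2} = v_{7}  so sig = ⟨2 | 1⟩
  P = {3,5}:  v_{3} + v_{5} = v_{1}  so sig = ⟨2 | 1⟩
  P = {0,7}:  v_{0} + v_{7} = v_{2} + v_{5}  so sig = ⟨2 | 1 1⟩
  P = {1,3}:  v_{1} + v_{3} = v_{2} + v_{4}  so sig = ⟨2 | 1 1⟩
  P = {3,7}:  v_{3} + v_{7} = 2·v_{2} + v_{4}  so sig = ⟨2 | 1 2⟩
  P = {6,7}:  v_{6} + v_{7} = 2·v_{0} + v_{2}  so sig = ⟨2 | 1 2⟩
  P = {1,6}:  v_{1} + v_{6} = 2·v_{0}  so sig = ⟨2 | 2⟩
  P = {5,6}:  v_{5} + v_{6} = 3·v_{0}  so sig = ⟨2 | 3⟩
  P = {0,2,4}:  v_{0} + v_{2} + v_{4} = v_{1}  so sig = ⟨3 | 1⟩
  P = {2,4,6}:  v_{2} + v_{4} + v_{6} = v_{0}  so sig = ⟨3 | 1⟩
  P = {2,4,5}:  v_{2} + v_{4} + v_{5} = 2·v_{1}  so sig = ⟨3 | 2⟩
  P = {4,5,7}:  v_{4} + v_{5} + v_{7} = 3·v_{1}  so sig = ⟨3 | 3⟩

Sorted signature multiset PRS(X):
{ ⟨2 | 0⟩,  ⟨2 | 1⟩ ×3,  ⟨2 | 1 1⟩ ×2,  ⟨2 | 1 2⟩ ×2,  ⟨2 | 2⟩,  ⟨2 | 3⟩,  ⟨3 | 1⟩ ×2,  ⟨3 | 2⟩,  ⟨3 | 3⟩ }
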